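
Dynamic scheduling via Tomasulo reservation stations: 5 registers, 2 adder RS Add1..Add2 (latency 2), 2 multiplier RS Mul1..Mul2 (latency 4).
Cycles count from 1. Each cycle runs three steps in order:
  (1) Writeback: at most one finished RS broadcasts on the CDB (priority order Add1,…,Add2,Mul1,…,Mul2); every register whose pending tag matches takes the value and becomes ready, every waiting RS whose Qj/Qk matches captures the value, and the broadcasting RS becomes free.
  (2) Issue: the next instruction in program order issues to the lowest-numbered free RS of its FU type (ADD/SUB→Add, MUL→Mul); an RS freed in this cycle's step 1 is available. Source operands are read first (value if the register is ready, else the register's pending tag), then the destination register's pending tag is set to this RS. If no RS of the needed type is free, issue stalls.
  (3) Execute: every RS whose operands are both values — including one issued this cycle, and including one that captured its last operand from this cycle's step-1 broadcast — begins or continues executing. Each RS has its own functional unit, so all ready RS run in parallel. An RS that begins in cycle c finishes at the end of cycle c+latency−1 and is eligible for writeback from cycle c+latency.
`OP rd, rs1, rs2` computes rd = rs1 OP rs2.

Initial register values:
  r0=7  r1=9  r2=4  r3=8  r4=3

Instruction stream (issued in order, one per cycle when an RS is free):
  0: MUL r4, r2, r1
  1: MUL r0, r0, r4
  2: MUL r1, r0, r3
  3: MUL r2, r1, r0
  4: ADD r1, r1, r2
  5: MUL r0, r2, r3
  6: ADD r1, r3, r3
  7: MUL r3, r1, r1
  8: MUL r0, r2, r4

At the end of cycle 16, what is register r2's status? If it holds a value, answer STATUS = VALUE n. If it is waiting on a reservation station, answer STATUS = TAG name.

STATUS = TAG Mul2

cycle 1: issue MUL r4<-Mul1 // r0:7,r1:9,r2:4,r3:8,r4:Mul1
cycle 2: issue MUL r0<-Mul2 // r0:Mul2,r1:9,r2:4,r3:8,r4:Mul1
cycle 3: stall // r0:Mul2,r1:9,r2:4,r3:8,r4:Mul1
cycle 4: stall // r0:Mul2,r1:9,r2:4,r3:8,r4:Mul1
cycle 5: CDB Mul1=36; issue MUL r1<-Mul1 // r0:Mul2,r1:Mul1,r2:4,r3:8,r4:36
cycle 6: stall // r0:Mul2,r1:Mul1,r2:4,r3:8,r4:36
cycle 7: stall // r0:Mul2,r1:Mul1,r2:4,r3:8,r4:36
cycle 8: stall // r0:Mul2,r1:Mul1,r2:4,r3:8,r4:36
cycle 9: CDB Mul2=252; issue MUL r2<-Mul2 // r0:252,r1:Mul1,r2:Mul2,r3:8,r4:36
cycle 10: issue ADD r1<-Add1 // r0:252,r1:Add1,r2:Mul2,r3:8,r4:36
cycle 11: stall // r0:252,r1:Add1,r2:Mul2,r3:8,r4:36
cycle 12: stall // r0:252,r1:Add1,r2:Mul2,r3:8,r4:36
cycle 13: CDB Mul1=2016; issue MUL r0<-Mul1 // r0:Mul1,r1:Add1,r2:Mul2,r3:8,r4:36
cycle 14: issue ADD r1<-Add2 // r0:Mul1,r1:Add2,r2:Mul2,r3:8,r4:36
cycle 15: stall // r0:Mul1,r1:Add2,r2:Mul2,r3:8,r4:36
cycle 16: CDB Add2=16; stall // r0:Mul1,r1:16,r2:Mul2,r3:8,r4:36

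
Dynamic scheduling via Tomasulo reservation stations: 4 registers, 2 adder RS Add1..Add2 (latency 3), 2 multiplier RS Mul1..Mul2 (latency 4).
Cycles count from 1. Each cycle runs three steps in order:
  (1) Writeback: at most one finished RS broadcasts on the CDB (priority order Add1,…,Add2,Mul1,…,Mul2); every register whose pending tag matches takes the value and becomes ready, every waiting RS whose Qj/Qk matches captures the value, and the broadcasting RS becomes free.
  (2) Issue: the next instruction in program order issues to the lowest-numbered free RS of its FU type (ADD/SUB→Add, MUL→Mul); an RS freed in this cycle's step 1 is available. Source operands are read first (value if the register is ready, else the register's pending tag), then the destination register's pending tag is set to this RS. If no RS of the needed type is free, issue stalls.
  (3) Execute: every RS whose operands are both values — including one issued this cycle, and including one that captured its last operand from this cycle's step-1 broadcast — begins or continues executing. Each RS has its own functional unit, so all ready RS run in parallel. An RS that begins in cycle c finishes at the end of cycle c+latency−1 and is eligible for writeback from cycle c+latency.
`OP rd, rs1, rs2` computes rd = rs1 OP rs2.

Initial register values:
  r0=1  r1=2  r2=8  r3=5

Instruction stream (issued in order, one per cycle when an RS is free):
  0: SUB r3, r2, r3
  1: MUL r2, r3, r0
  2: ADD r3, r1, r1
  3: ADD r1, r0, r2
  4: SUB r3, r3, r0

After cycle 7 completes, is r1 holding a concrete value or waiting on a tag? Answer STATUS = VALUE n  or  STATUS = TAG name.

STATUS = TAG Add1

c1: issue SUB r3<-Add1 | r0:1,r1:2,r2:8,r3:Add1
c2: issue MUL r2<-Mul1 | r0:1,r1:2,r2:Mul1,r3:Add1
c3: issue ADD r3<-Add2 | r0:1,r1:2,r2:Mul1,r3:Add2
c4: CDB Add1=3; issue ADD r1<-Add1 | r0:1,r1:Add1,r2:Mul1,r3:Add2
c5: stall | r0:1,r1:Add1,r2:Mul1,r3:Add2
c6: CDB Add2=4; issue SUB r3<-Add2 | r0:1,r1:Add1,r2:Mul1,r3:Add2
c7: - | r0:1,r1:Add1,r2:Mul1,r3:Add2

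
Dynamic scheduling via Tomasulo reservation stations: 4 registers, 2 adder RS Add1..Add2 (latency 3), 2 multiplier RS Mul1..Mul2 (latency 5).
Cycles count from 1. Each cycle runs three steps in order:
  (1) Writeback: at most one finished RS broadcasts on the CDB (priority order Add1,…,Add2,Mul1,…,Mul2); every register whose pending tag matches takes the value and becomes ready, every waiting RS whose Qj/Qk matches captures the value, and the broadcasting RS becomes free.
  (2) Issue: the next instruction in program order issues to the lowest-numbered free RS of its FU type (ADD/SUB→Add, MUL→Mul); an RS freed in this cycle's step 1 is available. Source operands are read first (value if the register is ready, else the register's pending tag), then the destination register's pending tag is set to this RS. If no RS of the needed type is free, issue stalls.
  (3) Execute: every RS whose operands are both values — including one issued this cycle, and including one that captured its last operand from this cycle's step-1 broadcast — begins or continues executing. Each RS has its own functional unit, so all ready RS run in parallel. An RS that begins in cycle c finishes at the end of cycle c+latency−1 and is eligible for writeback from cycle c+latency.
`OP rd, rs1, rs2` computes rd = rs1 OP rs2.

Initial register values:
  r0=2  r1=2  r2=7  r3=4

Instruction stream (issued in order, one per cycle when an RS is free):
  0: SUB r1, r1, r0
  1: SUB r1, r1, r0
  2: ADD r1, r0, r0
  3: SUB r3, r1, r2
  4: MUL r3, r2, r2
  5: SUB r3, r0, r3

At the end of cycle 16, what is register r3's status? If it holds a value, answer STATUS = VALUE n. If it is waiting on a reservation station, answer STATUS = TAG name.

STATUS = VALUE -47

  c1: issue SUB r1<-Add1  regs: r0:2,r1:Add1,r2:7,r3:4
  c2: issue SUB r1<-Add2  regs: r0:2,r1:Add2,r2:7,r3:4
  c3: stall  regs: r0:2,r1:Add2,r2:7,r3:4
  c4: CDB Add1=0; issue ADD r1<-Add1  regs: r0:2,r1:Add1,r2:7,r3:4
  c5: stall  regs: r0:2,r1:Add1,r2:7,r3:4
  c6: stall  regs: r0:2,r1:Add1,r2:7,r3:4
  c7: CDB Add1=4; issue SUB r3<-Add1  regs: r0:2,r1:4,r2:7,r3:Add1
  c8: CDB Add2=-2; issue MUL r3<-Mul1  regs: r0:2,r1:4,r2:7,r3:Mul1
  c9: issue SUB r3<-Add2  regs: r0:2,r1:4,r2:7,r3:Add2
  c10: CDB Add1=-3  regs: r0:2,r1:4,r2:7,r3:Add2
  c11: -  regs: r0:2,r1:4,r2:7,r3:Add2
  c12: -  regs: r0:2,r1:4,r2:7,r3:Add2
  c13: CDB Mul1=49  regs: r0:2,r1:4,r2:7,r3:Add2
  c14: -  regs: r0:2,r1:4,r2:7,r3:Add2
  c15: -  regs: r0:2,r1:4,r2:7,r3:Add2
  c16: CDB Add2=-47  regs: r0:2,r1:4,r2:7,r3:-47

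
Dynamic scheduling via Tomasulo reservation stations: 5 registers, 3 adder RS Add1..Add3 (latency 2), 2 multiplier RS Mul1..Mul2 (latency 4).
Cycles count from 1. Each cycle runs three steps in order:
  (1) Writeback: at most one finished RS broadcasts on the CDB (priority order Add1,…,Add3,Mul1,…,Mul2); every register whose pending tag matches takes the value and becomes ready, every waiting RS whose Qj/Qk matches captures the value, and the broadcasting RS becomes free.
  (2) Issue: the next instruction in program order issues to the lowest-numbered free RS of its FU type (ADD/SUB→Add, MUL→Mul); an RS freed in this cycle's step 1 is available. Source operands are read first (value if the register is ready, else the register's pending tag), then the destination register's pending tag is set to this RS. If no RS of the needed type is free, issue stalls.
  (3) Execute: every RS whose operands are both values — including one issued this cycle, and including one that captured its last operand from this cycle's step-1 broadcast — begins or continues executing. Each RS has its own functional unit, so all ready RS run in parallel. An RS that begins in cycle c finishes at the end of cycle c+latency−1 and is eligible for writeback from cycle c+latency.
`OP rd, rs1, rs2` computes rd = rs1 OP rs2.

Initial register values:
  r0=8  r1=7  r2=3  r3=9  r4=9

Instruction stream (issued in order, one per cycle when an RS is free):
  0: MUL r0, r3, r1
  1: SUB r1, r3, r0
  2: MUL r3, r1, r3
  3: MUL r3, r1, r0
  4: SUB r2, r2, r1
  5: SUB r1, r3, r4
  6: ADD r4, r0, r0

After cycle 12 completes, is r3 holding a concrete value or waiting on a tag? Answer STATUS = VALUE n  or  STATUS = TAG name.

STATUS = VALUE -3402

  c1: issue MUL r0<-Mul1  regs: r0:Mul1,r1:7,r2:3,r3:9,r4:9
  c2: issue SUB r1<-Add1  regs: r0:Mul1,r1:Add1,r2:3,r3:9,r4:9
  c3: issue MUL r3<-Mul2  regs: r0:Mul1,r1:Add1,r2:3,r3:Mul2,r4:9
  c4: stall  regs: r0:Mul1,r1:Add1,r2:3,r3:Mul2,r4:9
  c5: CDB Mul1=63; issue MUL r3<-Mul1  regs: r0:63,r1:Add1,r2:3,r3:Mul1,r4:9
  c6: issue SUB r2<-Add2  regs: r0:63,r1:Add1,r2:Add2,r3:Mul1,r4:9
  c7: CDB Add1=-54; issue SUB r1<-Add1  regs: r0:63,r1:Add1,r2:Add2,r3:Mul1,r4:9
  c8: issue ADD r4<-Add3  regs: r0:63,r1:Add1,r2:Add2,r3:Mul1,r4:Add3
  c9: CDB Add2=57  regs: r0:63,r1:Add1,r2:57,r3:Mul1,r4:Add3
  c10: CDB Add3=126  regs: r0:63,r1:Add1,r2:57,r3:Mul1,r4:126
  c11: CDB Mul1=-3402  regs: r0:63,r1:Add1,r2:57,r3:-3402,r4:126
  c12: CDB Mul2=-486  regs: r0:63,r1:Add1,r2:57,r3:-3402,r4:126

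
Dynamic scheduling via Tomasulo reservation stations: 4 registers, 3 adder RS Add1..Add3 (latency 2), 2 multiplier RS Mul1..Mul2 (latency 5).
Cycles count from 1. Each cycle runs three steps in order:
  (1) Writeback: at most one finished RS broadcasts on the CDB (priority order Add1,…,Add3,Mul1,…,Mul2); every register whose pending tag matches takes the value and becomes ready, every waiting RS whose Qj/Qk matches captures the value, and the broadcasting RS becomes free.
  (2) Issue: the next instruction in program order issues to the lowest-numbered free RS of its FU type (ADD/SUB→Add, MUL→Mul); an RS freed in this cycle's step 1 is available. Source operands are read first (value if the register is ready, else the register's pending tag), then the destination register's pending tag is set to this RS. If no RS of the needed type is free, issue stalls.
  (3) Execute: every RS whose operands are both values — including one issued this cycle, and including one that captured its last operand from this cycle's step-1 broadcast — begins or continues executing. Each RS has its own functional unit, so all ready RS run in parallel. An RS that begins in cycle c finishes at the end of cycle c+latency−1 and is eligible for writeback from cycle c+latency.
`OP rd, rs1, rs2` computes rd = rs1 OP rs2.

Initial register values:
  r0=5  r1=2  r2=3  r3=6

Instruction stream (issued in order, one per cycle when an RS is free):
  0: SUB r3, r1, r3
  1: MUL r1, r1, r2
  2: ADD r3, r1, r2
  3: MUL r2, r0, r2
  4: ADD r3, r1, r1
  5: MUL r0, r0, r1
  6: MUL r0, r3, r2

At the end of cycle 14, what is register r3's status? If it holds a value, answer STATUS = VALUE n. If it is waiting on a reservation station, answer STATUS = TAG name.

STATUS = VALUE 12

c1: issue SUB r3<-Add1 | r0:5,r1:2,r2:3,r3:Add1
c2: issue MUL r1<-Mul1 | r0:5,r1:Mul1,r2:3,r3:Add1
c3: CDB Add1=-4; issue ADD r3<-Add1 | r0:5,r1:Mul1,r2:3,r3:Add1
c4: issue MUL r2<-Mul2 | r0:5,r1:Mul1,r2:Mul2,r3:Add1
c5: issue ADD r3<-Add2 | r0:5,r1:Mul1,r2:Mul2,r3:Add2
c6: stall | r0:5,r1:Mul1,r2:Mul2,r3:Add2
c7: CDB Mul1=6; issue MUL r0<-Mul1 | r0:Mul1,r1:6,r2:Mul2,r3:Add2
c8: stall | r0:Mul1,r1:6,r2:Mul2,r3:Add2
c9: CDB Add1=9; stall | r0:Mul1,r1:6,r2:Mul2,r3:Add2
c10: CDB Add2=12; stall | r0:Mul1,r1:6,r2:Mul2,r3:12
c11: CDB Mul2=15; issue MUL r0<-Mul2 | r0:Mul2,r1:6,r2:15,r3:12
c12: CDB Mul1=30 | r0:Mul2,r1:6,r2:15,r3:12
c13: - | r0:Mul2,r1:6,r2:15,r3:12
c14: - | r0:Mul2,r1:6,r2:15,r3:12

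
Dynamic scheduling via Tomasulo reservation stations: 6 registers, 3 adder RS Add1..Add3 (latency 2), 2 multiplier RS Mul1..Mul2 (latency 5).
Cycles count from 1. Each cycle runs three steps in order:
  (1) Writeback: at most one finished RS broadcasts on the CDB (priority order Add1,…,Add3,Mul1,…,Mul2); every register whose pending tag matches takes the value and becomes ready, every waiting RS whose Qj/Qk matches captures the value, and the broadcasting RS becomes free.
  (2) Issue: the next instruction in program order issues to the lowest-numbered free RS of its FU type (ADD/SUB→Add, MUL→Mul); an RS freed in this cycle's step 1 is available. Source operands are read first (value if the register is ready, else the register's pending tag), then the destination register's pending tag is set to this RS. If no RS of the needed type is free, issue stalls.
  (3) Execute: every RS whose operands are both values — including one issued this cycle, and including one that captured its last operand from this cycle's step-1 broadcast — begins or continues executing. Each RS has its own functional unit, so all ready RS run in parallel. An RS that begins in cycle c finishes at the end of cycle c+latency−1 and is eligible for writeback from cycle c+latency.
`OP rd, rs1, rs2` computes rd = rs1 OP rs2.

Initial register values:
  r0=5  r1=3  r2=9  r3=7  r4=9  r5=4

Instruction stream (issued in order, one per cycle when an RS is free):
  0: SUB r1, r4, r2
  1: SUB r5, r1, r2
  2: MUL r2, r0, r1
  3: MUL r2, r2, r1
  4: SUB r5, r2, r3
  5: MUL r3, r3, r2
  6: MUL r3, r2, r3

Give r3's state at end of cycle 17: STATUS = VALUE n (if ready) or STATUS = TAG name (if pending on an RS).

cycle 1: issue SUB r1<-Add1 // r0:5,r1:Add1,r2:9,r3:7,r4:9,r5:4
cycle 2: issue SUB r5<-Add2 // r0:5,r1:Add1,r2:9,r3:7,r4:9,r5:Add2
cycle 3: CDB Add1=0; issue MUL r2<-Mul1 // r0:5,r1:0,r2:Mul1,r3:7,r4:9,r5:Add2
cycle 4: issue MUL r2<-Mul2 // r0:5,r1:0,r2:Mul2,r3:7,r4:9,r5:Add2
cycle 5: CDB Add2=-9; issue SUB r5<-Add1 // r0:5,r1:0,r2:Mul2,r3:7,r4:9,r5:Add1
cycle 6: stall // r0:5,r1:0,r2:Mul2,r3:7,r4:9,r5:Add1
cycle 7: stall // r0:5,r1:0,r2:Mul2,r3:7,r4:9,r5:Add1
cycle 8: CDB Mul1=0; issue MUL r3<-Mul1 // r0:5,r1:0,r2:Mul2,r3:Mul1,r4:9,r5:Add1
cycle 9: stall // r0:5,r1:0,r2:Mul2,r3:Mul1,r4:9,r5:Add1
cycle 10: stall // r0:5,r1:0,r2:Mul2,r3:Mul1,r4:9,r5:Add1
cycle 11: stall // r0:5,r1:0,r2:Mul2,r3:Mul1,r4:9,r5:Add1
cycle 12: stall // r0:5,r1:0,r2:Mul2,r3:Mul1,r4:9,r5:Add1
cycle 13: CDB Mul2=0; issue MUL r3<-Mul2 // r0:5,r1:0,r2:0,r3:Mul2,r4:9,r5:Add1
cycle 14: - // r0:5,r1:0,r2:0,r3:Mul2,r4:9,r5:Add1
cycle 15: CDB Add1=-7 // r0:5,r1:0,r2:0,r3:Mul2,r4:9,r5:-7
cycle 16: - // r0:5,r1:0,r2:0,r3:Mul2,r4:9,r5:-7
cycle 17: - // r0:5,r1:0,r2:0,r3:Mul2,r4:9,r5:-7

STATUS = TAG Mul2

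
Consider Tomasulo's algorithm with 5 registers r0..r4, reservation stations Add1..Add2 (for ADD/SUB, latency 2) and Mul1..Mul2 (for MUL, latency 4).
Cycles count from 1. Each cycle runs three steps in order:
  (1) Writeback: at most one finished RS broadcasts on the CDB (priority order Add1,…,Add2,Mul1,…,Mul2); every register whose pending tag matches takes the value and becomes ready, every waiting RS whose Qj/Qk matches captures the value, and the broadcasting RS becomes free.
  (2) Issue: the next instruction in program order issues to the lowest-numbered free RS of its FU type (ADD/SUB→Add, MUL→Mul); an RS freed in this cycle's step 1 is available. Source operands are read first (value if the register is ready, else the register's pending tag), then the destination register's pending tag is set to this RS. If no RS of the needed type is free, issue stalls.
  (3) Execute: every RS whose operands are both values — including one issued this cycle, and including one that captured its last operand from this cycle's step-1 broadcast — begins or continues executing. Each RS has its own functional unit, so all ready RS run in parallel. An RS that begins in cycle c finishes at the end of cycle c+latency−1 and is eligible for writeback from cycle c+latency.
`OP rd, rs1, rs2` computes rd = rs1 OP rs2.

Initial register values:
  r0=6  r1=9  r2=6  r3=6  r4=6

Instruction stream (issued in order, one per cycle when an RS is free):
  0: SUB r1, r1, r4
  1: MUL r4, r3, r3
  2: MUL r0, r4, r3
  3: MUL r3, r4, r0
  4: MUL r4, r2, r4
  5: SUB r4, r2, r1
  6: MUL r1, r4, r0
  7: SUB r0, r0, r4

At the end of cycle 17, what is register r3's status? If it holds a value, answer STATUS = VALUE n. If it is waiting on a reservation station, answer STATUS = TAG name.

c1: issue SUB r1<-Add1 | r0:6,r1:Add1,r2:6,r3:6,r4:6
c2: issue MUL r4<-Mul1 | r0:6,r1:Add1,r2:6,r3:6,r4:Mul1
c3: CDB Add1=3; issue MUL r0<-Mul2 | r0:Mul2,r1:3,r2:6,r3:6,r4:Mul1
c4: stall | r0:Mul2,r1:3,r2:6,r3:6,r4:Mul1
c5: stall | r0:Mul2,r1:3,r2:6,r3:6,r4:Mul1
c6: CDB Mul1=36; issue MUL r3<-Mul1 | r0:Mul2,r1:3,r2:6,r3:Mul1,r4:36
c7: stall | r0:Mul2,r1:3,r2:6,r3:Mul1,r4:36
c8: stall | r0:Mul2,r1:3,r2:6,r3:Mul1,r4:36
c9: stall | r0:Mul2,r1:3,r2:6,r3:Mul1,r4:36
c10: CDB Mul2=216; issue MUL r4<-Mul2 | r0:216,r1:3,r2:6,r3:Mul1,r4:Mul2
c11: issue SUB r4<-Add1 | r0:216,r1:3,r2:6,r3:Mul1,r4:Add1
c12: stall | r0:216,r1:3,r2:6,r3:Mul1,r4:Add1
c13: CDB Add1=3; stall | r0:216,r1:3,r2:6,r3:Mul1,r4:3
c14: CDB Mul1=7776; issue MUL r1<-Mul1 | r0:216,r1:Mul1,r2:6,r3:7776,r4:3
c15: CDB Mul2=216; issue SUB r0<-Add1 | r0:Add1,r1:Mul1,r2:6,r3:7776,r4:3
c16: - | r0:Add1,r1:Mul1,r2:6,r3:7776,r4:3
c17: CDB Add1=213 | r0:213,r1:Mul1,r2:6,r3:7776,r4:3

STATUS = VALUE 7776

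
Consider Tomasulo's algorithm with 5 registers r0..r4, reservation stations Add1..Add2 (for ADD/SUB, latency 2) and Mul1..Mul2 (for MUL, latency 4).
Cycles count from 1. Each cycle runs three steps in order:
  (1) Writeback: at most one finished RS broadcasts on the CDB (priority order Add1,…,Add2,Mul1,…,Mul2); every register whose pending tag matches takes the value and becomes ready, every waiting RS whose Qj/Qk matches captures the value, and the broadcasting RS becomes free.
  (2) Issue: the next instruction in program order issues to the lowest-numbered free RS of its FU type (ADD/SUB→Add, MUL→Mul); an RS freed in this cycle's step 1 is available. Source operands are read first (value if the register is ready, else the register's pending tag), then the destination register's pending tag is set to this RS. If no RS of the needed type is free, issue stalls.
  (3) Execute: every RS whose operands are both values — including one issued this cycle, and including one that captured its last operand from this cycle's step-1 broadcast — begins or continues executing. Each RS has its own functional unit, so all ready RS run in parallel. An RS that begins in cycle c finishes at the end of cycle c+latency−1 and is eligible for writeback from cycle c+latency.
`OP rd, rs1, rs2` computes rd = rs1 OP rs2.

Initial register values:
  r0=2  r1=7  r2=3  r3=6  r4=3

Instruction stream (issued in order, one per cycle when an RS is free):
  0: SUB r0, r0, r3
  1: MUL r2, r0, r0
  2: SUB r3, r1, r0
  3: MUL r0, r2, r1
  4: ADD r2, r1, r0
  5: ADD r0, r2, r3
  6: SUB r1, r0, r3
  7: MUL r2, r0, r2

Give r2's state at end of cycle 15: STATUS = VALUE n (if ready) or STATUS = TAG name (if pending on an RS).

STATUS = TAG Mul1

c1: issue SUB r0<-Add1 | r0:Add1,r1:7,r2:3,r3:6,r4:3
c2: issue MUL r2<-Mul1 | r0:Add1,r1:7,r2:Mul1,r3:6,r4:3
c3: CDB Add1=-4; issue SUB r3<-Add1 | r0:-4,r1:7,r2:Mul1,r3:Add1,r4:3
c4: issue MUL r0<-Mul2 | r0:Mul2,r1:7,r2:Mul1,r3:Add1,r4:3
c5: CDB Add1=11; issue ADD r2<-Add1 | r0:Mul2,r1:7,r2:Add1,r3:11,r4:3
c6: issue ADD r0<-Add2 | r0:Add2,r1:7,r2:Add1,r3:11,r4:3
c7: CDB Mul1=16; stall | r0:Add2,r1:7,r2:Add1,r3:11,r4:3
c8: stall | r0:Add2,r1:7,r2:Add1,r3:11,r4:3
c9: stall | r0:Add2,r1:7,r2:Add1,r3:11,r4:3
c10: stall | r0:Add2,r1:7,r2:Add1,r3:11,r4:3
c11: CDB Mul2=112; stall | r0:Add2,r1:7,r2:Add1,r3:11,r4:3
c12: stall | r0:Add2,r1:7,r2:Add1,r3:11,r4:3
c13: CDB Add1=119; issue SUB r1<-Add1 | r0:Add2,r1:Add1,r2:119,r3:11,r4:3
c14: issue MUL r2<-Mul1 | r0:Add2,r1:Add1,r2:Mul1,r3:11,r4:3
c15: CDB Add2=130 | r0:130,r1:Add1,r2:Mul1,r3:11,r4:3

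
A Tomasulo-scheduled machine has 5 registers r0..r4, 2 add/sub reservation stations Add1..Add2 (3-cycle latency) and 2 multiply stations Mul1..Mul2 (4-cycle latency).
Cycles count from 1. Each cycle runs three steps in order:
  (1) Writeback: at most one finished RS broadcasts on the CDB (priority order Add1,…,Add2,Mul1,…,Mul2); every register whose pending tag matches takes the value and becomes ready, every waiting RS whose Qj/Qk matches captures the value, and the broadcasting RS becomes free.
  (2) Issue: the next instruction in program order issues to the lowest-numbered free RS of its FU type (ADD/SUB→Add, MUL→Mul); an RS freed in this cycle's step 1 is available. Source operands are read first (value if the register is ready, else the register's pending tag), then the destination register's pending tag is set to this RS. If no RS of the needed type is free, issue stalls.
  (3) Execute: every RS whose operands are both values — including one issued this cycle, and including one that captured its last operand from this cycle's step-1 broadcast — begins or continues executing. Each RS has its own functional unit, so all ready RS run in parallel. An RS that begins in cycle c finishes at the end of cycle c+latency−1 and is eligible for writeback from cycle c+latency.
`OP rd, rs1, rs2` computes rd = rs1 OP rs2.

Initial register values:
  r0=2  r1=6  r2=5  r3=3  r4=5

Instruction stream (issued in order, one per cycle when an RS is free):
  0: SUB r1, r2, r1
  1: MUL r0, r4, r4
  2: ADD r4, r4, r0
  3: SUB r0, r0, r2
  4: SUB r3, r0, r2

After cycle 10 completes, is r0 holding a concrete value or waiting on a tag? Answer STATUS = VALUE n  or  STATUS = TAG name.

STATUS = VALUE 20

cycle 1: issue SUB r1<-Add1 // r0:2,r1:Add1,r2:5,r3:3,r4:5
cycle 2: issue MUL r0<-Mul1 // r0:Mul1,r1:Add1,r2:5,r3:3,r4:5
cycle 3: issue ADD r4<-Add2 // r0:Mul1,r1:Add1,r2:5,r3:3,r4:Add2
cycle 4: CDB Add1=-1; issue SUB r0<-Add1 // r0:Add1,r1:-1,r2:5,r3:3,r4:Add2
cycle 5: stall // r0:Add1,r1:-1,r2:5,r3:3,r4:Add2
cycle 6: CDB Mul1=25; stall // r0:Add1,r1:-1,r2:5,r3:3,r4:Add2
cycle 7: stall // r0:Add1,r1:-1,r2:5,r3:3,r4:Add2
cycle 8: stall // r0:Add1,r1:-1,r2:5,r3:3,r4:Add2
cycle 9: CDB Add1=20; issue SUB r3<-Add1 // r0:20,r1:-1,r2:5,r3:Add1,r4:Add2
cycle 10: CDB Add2=30 // r0:20,r1:-1,r2:5,r3:Add1,r4:30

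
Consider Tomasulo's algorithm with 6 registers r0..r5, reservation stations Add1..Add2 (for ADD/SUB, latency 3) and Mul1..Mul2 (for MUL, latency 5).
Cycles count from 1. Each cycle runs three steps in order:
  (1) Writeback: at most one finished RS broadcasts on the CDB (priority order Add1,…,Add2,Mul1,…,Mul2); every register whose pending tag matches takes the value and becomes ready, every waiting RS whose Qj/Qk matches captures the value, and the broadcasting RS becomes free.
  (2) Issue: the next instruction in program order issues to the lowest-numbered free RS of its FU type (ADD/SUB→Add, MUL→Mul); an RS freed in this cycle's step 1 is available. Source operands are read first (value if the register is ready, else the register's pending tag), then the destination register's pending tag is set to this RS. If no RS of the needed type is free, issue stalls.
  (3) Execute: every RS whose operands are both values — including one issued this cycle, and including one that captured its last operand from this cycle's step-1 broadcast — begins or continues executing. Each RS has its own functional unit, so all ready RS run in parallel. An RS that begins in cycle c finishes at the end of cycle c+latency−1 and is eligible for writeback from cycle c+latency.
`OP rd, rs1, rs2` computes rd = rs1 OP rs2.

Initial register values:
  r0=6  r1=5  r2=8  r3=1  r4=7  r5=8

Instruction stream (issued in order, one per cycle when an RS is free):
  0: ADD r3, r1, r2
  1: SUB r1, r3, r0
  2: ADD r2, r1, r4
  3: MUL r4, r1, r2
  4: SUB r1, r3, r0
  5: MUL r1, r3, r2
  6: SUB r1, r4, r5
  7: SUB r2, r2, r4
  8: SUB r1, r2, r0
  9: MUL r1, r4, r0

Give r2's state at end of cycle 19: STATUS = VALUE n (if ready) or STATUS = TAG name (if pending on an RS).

STATUS = VALUE -84

cycle 1: issue ADD r3<-Add1 // r0:6,r1:5,r2:8,r3:Add1,r4:7,r5:8
cycle 2: issue SUB r1<-Add2 // r0:6,r1:Add2,r2:8,r3:Add1,r4:7,r5:8
cycle 3: stall // r0:6,r1:Add2,r2:8,r3:Add1,r4:7,r5:8
cycle 4: CDB Add1=13; issue ADD r2<-Add1 // r0:6,r1:Add2,r2:Add1,r3:13,r4:7,r5:8
cycle 5: issue MUL r4<-Mul1 // r0:6,r1:Add2,r2:Add1,r3:13,r4:Mul1,r5:8
cycle 6: stall // r0:6,r1:Add2,r2:Add1,r3:13,r4:Mul1,r5:8
cycle 7: CDB Add2=7; issue SUB r1<-Add2 // r0:6,r1:Add2,r2:Add1,r3:13,r4:Mul1,r5:8
cycle 8: issue MUL r1<-Mul2 // r0:6,r1:Mul2,r2:Add1,r3:13,r4:Mul1,r5:8
cycle 9: stall // r0:6,r1:Mul2,r2:Add1,r3:13,r4:Mul1,r5:8
cycle 10: CDB Add1=14; issue SUB r1<-Add1 // r0:6,r1:Add1,r2:14,r3:13,r4:Mul1,r5:8
cycle 11: CDB Add2=7; issue SUB r2<-Add2 // r0:6,r1:Add1,r2:Add2,r3:13,r4:Mul1,r5:8
cycle 12: stall // r0:6,r1:Add1,r2:Add2,r3:13,r4:Mul1,r5:8
cycle 13: stall // r0:6,r1:Add1,r2:Add2,r3:13,r4:Mul1,r5:8
cycle 14: stall // r0:6,r1:Add1,r2:Add2,r3:13,r4:Mul1,r5:8
cycle 15: CDB Mul1=98; stall // r0:6,r1:Add1,r2:Add2,r3:13,r4:98,r5:8
cycle 16: CDB Mul2=182; stall // r0:6,r1:Add1,r2:Add2,r3:13,r4:98,r5:8
cycle 17: stall // r0:6,r1:Add1,r2:Add2,r3:13,r4:98,r5:8
cycle 18: CDB Add1=90; issue SUB r1<-Add1 // r0:6,r1:Add1,r2:Add2,r3:13,r4:98,r5:8
cycle 19: CDB Add2=-84; issue MUL r1<-Mul1 // r0:6,r1:Mul1,r2:-84,r3:13,r4:98,r5:8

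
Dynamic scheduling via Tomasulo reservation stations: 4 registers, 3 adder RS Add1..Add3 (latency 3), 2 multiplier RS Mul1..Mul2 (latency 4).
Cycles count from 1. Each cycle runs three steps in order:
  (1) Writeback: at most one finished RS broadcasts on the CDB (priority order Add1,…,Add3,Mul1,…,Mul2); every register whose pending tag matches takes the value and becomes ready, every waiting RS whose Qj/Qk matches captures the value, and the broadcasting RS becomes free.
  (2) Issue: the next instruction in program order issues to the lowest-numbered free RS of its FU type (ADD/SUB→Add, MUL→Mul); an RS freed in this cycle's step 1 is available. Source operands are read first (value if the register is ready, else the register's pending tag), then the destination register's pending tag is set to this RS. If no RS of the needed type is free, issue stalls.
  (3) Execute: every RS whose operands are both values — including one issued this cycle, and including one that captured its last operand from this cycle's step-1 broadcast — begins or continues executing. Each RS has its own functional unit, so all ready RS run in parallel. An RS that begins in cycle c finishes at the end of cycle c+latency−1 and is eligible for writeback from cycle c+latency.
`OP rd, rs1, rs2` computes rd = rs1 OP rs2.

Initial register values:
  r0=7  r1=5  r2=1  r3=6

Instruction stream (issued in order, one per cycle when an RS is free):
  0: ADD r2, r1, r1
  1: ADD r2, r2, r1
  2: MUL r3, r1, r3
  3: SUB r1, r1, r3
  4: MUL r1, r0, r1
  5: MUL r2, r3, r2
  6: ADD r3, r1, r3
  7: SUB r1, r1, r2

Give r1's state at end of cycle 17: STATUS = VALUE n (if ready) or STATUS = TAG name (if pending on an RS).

STATUS = TAG Add3

  c1: issue ADD r2<-Add1  regs: r0:7,r1:5,r2:Add1,r3:6
  c2: issue ADD r2<-Add2  regs: r0:7,r1:5,r2:Add2,r3:6
  c3: issue MUL r3<-Mul1  regs: r0:7,r1:5,r2:Add2,r3:Mul1
  c4: CDB Add1=10; issue SUB r1<-Add1  regs: r0:7,r1:Add1,r2:Add2,r3:Mul1
  c5: issue MUL r1<-Mul2  regs: r0:7,r1:Mul2,r2:Add2,r3:Mul1
  c6: stall  regs: r0:7,r1:Mul2,r2:Add2,r3:Mul1
  c7: CDB Add2=15; stall  regs: r0:7,r1:Mul2,r2:15,r3:Mul1
  c8: CDB Mul1=30; issue MUL r2<-Mul1  regs: r0:7,r1:Mul2,r2:Mul1,r3:30
  c9: issue ADD r3<-Add2  regs: r0:7,r1:Mul2,r2:Mul1,r3:Add2
  c10: issue SUB r1<-Add3  regs: r0:7,r1:Add3,r2:Mul1,r3:Add2
  c11: CDB Add1=-25  regs: r0:7,r1:Add3,r2:Mul1,r3:Add2
  c12: CDB Mul1=450  regs: r0:7,r1:Add3,r2:450,r3:Add2
  c13: -  regs: r0:7,r1:Add3,r2:450,r3:Add2
  c14: -  regs: r0:7,r1:Add3,r2:450,r3:Add2
  c15: CDB Mul2=-175  regs: r0:7,r1:Add3,r2:450,r3:Add2
  c16: -  regs: r0:7,r1:Add3,r2:450,r3:Add2
  c17: -  regs: r0:7,r1:Add3,r2:450,r3:Add2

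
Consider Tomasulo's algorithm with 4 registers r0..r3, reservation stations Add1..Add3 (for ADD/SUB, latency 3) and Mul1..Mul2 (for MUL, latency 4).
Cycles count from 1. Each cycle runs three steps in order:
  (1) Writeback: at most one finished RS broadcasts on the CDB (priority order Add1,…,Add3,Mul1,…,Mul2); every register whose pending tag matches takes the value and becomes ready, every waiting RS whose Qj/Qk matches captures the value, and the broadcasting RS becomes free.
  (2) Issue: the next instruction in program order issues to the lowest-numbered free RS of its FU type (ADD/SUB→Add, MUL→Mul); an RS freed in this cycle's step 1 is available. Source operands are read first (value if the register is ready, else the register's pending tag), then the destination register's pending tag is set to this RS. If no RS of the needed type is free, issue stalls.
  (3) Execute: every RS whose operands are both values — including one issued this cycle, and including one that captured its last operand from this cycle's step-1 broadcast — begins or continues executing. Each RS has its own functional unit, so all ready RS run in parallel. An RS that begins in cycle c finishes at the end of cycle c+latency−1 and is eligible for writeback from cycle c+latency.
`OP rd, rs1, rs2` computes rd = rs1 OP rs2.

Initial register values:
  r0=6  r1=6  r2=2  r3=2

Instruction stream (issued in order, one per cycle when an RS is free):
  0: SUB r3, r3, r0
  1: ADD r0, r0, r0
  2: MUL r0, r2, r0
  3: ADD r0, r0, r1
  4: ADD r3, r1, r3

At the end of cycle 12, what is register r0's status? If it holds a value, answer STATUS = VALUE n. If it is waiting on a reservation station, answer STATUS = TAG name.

  c1: issue SUB r3<-Add1  regs: r0:6,r1:6,r2:2,r3:Add1
  c2: issue ADD r0<-Add2  regs: r0:Add2,r1:6,r2:2,r3:Add1
  c3: issue MUL r0<-Mul1  regs: r0:Mul1,r1:6,r2:2,r3:Add1
  c4: CDB Add1=-4; issue ADD r0<-Add1  regs: r0:Add1,r1:6,r2:2,r3:-4
  c5: CDB Add2=12; issue ADD r3<-Add2  regs: r0:Add1,r1:6,r2:2,r3:Add2
  c6: -  regs: r0:Add1,r1:6,r2:2,r3:Add2
  c7: -  regs: r0:Add1,r1:6,r2:2,r3:Add2
  c8: CDB Add2=2  regs: r0:Add1,r1:6,r2:2,r3:2
  c9: CDB Mul1=24  regs: r0:Add1,r1:6,r2:2,r3:2
  c10: -  regs: r0:Add1,r1:6,r2:2,r3:2
  c11: -  regs: r0:Add1,r1:6,r2:2,r3:2
  c12: CDB Add1=30  regs: r0:30,r1:6,r2:2,r3:2

STATUS = VALUE 30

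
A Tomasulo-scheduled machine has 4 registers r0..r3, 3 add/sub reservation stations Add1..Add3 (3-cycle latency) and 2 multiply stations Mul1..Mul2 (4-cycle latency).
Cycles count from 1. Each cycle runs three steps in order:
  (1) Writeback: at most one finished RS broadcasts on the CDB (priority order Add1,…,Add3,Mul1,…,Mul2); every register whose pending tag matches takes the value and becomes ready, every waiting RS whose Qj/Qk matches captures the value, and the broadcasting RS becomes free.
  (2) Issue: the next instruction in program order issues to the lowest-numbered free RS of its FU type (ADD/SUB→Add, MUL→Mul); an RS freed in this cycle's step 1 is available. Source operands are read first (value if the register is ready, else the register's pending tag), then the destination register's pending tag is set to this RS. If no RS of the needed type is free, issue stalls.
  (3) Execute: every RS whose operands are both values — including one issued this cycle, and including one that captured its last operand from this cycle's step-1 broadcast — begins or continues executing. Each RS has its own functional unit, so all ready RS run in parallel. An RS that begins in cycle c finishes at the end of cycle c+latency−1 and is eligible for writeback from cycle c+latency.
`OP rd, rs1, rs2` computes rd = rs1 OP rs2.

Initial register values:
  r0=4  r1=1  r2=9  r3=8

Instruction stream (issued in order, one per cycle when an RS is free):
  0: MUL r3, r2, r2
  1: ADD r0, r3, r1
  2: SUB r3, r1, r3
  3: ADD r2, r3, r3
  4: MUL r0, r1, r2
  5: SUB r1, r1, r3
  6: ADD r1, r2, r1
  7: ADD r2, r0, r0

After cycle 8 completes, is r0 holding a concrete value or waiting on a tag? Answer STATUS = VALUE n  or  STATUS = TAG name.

STATUS = TAG Mul1

c1: issue MUL r3<-Mul1 | r0:4,r1:1,r2:9,r3:Mul1
c2: issue ADD r0<-Add1 | r0:Add1,r1:1,r2:9,r3:Mul1
c3: issue SUB r3<-Add2 | r0:Add1,r1:1,r2:9,r3:Add2
c4: issue ADD r2<-Add3 | r0:Add1,r1:1,r2:Add3,r3:Add2
c5: CDB Mul1=81; issue MUL r0<-Mul1 | r0:Mul1,r1:1,r2:Add3,r3:Add2
c6: stall | r0:Mul1,r1:1,r2:Add3,r3:Add2
c7: stall | r0:Mul1,r1:1,r2:Add3,r3:Add2
c8: CDB Add1=82; issue SUB r1<-Add1 | r0:Mul1,r1:Add1,r2:Add3,r3:Add2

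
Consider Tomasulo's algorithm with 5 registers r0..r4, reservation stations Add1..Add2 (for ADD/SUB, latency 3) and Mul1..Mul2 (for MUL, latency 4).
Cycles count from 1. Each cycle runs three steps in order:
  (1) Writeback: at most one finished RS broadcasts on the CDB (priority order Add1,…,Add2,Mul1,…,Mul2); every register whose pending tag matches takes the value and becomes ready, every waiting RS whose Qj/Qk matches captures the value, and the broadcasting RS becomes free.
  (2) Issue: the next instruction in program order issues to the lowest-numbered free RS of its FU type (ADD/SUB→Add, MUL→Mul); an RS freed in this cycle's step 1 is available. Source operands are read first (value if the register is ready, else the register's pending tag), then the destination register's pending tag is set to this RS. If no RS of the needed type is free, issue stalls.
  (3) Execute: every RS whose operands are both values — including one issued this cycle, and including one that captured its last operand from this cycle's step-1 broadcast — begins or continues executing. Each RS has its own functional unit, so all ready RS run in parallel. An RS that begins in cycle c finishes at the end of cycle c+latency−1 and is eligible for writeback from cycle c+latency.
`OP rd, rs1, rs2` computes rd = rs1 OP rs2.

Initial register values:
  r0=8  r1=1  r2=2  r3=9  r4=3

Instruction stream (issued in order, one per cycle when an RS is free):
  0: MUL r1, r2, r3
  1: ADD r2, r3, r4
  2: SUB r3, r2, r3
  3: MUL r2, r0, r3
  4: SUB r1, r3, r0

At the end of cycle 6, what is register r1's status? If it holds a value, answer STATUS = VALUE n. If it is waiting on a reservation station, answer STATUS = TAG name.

c1: issue MUL r1<-Mul1 | r0:8,r1:Mul1,r2:2,r3:9,r4:3
c2: issue ADD r2<-Add1 | r0:8,r1:Mul1,r2:Add1,r3:9,r4:3
c3: issue SUB r3<-Add2 | r0:8,r1:Mul1,r2:Add1,r3:Add2,r4:3
c4: issue MUL r2<-Mul2 | r0:8,r1:Mul1,r2:Mul2,r3:Add2,r4:3
c5: CDB Add1=12; issue SUB r1<-Add1 | r0:8,r1:Add1,r2:Mul2,r3:Add2,r4:3
c6: CDB Mul1=18 | r0:8,r1:Add1,r2:Mul2,r3:Add2,r4:3

STATUS = TAG Add1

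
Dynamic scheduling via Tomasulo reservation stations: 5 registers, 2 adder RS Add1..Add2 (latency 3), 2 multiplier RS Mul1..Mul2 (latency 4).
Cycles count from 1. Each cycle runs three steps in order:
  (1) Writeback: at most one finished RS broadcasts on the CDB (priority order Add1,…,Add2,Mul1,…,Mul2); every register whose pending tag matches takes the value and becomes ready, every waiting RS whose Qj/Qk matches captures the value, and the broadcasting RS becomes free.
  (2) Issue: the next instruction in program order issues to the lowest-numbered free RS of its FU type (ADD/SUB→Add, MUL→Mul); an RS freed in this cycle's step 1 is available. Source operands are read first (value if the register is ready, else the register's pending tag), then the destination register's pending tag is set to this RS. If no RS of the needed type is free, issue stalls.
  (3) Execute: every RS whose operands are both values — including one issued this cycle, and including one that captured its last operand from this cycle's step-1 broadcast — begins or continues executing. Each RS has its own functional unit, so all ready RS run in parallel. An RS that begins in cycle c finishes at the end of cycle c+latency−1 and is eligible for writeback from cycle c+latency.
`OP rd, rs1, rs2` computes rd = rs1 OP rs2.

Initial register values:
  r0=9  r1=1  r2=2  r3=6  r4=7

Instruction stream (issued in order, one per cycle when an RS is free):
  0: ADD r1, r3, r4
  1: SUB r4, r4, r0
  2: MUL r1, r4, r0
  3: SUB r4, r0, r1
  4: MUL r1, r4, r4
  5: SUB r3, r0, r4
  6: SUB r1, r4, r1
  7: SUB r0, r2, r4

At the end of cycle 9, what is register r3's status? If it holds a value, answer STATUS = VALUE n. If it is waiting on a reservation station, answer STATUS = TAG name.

STATUS = TAG Add2

c1: issue ADD r1<-Add1 | r0:9,r1:Add1,r2:2,r3:6,r4:7
c2: issue SUB r4<-Add2 | r0:9,r1:Add1,r2:2,r3:6,r4:Add2
c3: issue MUL r1<-Mul1 | r0:9,r1:Mul1,r2:2,r3:6,r4:Add2
c4: CDB Add1=13; issue SUB r4<-Add1 | r0:9,r1:Mul1,r2:2,r3:6,r4:Add1
c5: CDB Add2=-2; issue MUL r1<-Mul2 | r0:9,r1:Mul2,r2:2,r3:6,r4:Add1
c6: issue SUB r3<-Add2 | r0:9,r1:Mul2,r2:2,r3:Add2,r4:Add1
c7: stall | r0:9,r1:Mul2,r2:2,r3:Add2,r4:Add1
c8: stall | r0:9,r1:Mul2,r2:2,r3:Add2,r4:Add1
c9: CDB Mul1=-18; stall | r0:9,r1:Mul2,r2:2,r3:Add2,r4:Add1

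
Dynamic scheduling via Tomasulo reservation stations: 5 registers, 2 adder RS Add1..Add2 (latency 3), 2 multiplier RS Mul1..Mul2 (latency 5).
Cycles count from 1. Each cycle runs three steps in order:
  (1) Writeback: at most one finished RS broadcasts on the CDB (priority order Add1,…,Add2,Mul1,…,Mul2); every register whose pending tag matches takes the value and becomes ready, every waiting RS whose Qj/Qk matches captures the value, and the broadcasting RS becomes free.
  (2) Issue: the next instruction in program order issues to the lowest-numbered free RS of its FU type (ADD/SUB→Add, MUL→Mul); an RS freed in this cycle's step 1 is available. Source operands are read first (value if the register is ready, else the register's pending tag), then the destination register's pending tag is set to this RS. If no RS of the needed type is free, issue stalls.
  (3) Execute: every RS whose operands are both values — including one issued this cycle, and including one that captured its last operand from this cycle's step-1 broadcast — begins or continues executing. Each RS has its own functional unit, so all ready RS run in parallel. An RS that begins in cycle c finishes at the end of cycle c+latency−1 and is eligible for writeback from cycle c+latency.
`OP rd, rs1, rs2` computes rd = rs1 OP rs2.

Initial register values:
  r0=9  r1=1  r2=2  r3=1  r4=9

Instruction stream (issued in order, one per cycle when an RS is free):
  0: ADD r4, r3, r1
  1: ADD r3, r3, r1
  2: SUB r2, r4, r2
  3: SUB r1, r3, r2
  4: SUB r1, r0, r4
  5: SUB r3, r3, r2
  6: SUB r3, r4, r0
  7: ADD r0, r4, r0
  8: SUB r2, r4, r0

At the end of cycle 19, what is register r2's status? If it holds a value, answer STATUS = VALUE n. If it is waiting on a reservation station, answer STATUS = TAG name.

STATUS = VALUE -9

  c1: issue ADD r4<-Add1  regs: r0:9,r1:1,r2:2,r3:1,r4:Add1
  c2: issue ADD r3<-Add2  regs: r0:9,r1:1,r2:2,r3:Add2,r4:Add1
  c3: stall  regs: r0:9,r1:1,r2:2,r3:Add2,r4:Add1
  c4: CDB Add1=2; issue SUB r2<-Add1  regs: r0:9,r1:1,r2:Add1,r3:Add2,r4:2
  c5: CDB Add2=2; issue SUB r1<-Add2  regs: r0:9,r1:Add2,r2:Add1,r3:2,r4:2
  c6: stall  regs: r0:9,r1:Add2,r2:Add1,r3:2,r4:2
  c7: CDB Add1=0; issue SUB r1<-Add1  regs: r0:9,r1:Add1,r2:0,r3:2,r4:2
  c8: stall  regs: r0:9,r1:Add1,r2:0,r3:2,r4:2
  c9: stall  regs: r0:9,r1:Add1,r2:0,r3:2,r4:2
  c10: CDB Add1=7; issue SUB r3<-Add1  regs: r0:9,r1:7,r2:0,r3:Add1,r4:2
  c11: CDB Add2=2; issue SUB r3<-Add2  regs: r0:9,r1:7,r2:0,r3:Add2,r4:2
  c12: stall  regs: r0:9,r1:7,r2:0,r3:Add2,r4:2
  c13: CDB Add1=2; issue ADD r0<-Add1  regs: r0:Add1,r1:7,r2:0,r3:Add2,r4:2
  c14: CDB Add2=-7; issue SUB r2<-Add2  regs: r0:Add1,r1:7,r2:Add2,r3:-7,r4:2
  c15: -  regs: r0:Add1,r1:7,r2:Add2,r3:-7,r4:2
  c16: CDB Add1=11  regs: r0:11,r1:7,r2:Add2,r3:-7,r4:2
  c17: -  regs: r0:11,r1:7,r2:Add2,r3:-7,r4:2
  c18: -  regs: r0:11,r1:7,r2:Add2,r3:-7,r4:2
  c19: CDB Add2=-9  regs: r0:11,r1:7,r2:-9,r3:-7,r4:2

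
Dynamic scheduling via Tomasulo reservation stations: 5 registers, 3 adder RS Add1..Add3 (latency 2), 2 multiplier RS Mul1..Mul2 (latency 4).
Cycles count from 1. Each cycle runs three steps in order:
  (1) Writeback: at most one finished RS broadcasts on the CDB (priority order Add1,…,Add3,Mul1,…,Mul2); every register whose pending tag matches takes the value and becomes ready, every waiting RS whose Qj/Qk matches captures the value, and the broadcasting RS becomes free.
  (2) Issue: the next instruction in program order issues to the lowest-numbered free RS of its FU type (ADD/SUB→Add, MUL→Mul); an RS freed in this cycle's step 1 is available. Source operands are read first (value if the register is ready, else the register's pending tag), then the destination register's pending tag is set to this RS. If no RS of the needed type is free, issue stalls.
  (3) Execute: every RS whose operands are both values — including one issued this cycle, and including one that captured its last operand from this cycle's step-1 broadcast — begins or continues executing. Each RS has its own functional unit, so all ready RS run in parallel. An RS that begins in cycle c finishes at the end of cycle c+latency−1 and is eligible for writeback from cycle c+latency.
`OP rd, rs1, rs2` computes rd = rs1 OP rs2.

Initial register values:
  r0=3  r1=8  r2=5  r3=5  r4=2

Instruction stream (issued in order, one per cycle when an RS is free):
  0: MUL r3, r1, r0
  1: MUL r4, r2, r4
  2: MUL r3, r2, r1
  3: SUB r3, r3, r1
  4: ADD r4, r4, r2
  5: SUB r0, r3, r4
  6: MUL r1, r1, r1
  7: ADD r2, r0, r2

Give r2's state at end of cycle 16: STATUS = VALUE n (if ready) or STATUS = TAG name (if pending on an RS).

cycle 1: issue MUL r3<-Mul1 // r0:3,r1:8,r2:5,r3:Mul1,r4:2
cycle 2: issue MUL r4<-Mul2 // r0:3,r1:8,r2:5,r3:Mul1,r4:Mul2
cycle 3: stall // r0:3,r1:8,r2:5,r3:Mul1,r4:Mul2
cycle 4: stall // r0:3,r1:8,r2:5,r3:Mul1,r4:Mul2
cycle 5: CDB Mul1=24; issue MUL r3<-Mul1 // r0:3,r1:8,r2:5,r3:Mul1,r4:Mul2
cycle 6: CDB Mul2=10; issue SUB r3<-Add1 // r0:3,r1:8,r2:5,r3:Add1,r4:10
cycle 7: issue ADD r4<-Add2 // r0:3,r1:8,r2:5,r3:Add1,r4:Add2
cycle 8: issue SUB r0<-Add3 // r0:Add3,r1:8,r2:5,r3:Add1,r4:Add2
cycle 9: CDB Add2=15; issue MUL r1<-Mul2 // r0:Add3,r1:Mul2,r2:5,r3:Add1,r4:15
cycle 10: CDB Mul1=40; issue ADD r2<-Add2 // r0:Add3,r1:Mul2,r2:Add2,r3:Add1,r4:15
cycle 11: - // r0:Add3,r1:Mul2,r2:Add2,r3:Add1,r4:15
cycle 12: CDB Add1=32 // r0:Add3,r1:Mul2,r2:Add2,r3:32,r4:15
cycle 13: CDB Mul2=64 // r0:Add3,r1:64,r2:Add2,r3:32,r4:15
cycle 14: CDB Add3=17 // r0:17,r1:64,r2:Add2,r3:32,r4:15
cycle 15: - // r0:17,r1:64,r2:Add2,r3:32,r4:15
cycle 16: CDB Add2=22 // r0:17,r1:64,r2:22,r3:32,r4:15

STATUS = VALUE 22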